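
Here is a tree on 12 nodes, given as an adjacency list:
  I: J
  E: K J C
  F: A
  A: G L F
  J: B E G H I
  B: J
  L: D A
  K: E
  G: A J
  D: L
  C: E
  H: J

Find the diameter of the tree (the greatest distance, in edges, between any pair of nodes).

BFS from D reaches K last, at distance 6; BFS from K confirms no node is farther.
Path: D–L–A–G–J–E–K.

6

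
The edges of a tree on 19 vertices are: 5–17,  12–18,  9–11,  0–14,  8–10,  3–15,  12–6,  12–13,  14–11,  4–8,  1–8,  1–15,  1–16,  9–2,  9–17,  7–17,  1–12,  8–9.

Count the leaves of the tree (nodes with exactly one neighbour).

The leaves are 0, 2, 3, 4, 5, 6, 7, 10, 13, 16, 18.
That is 11 leaves.

11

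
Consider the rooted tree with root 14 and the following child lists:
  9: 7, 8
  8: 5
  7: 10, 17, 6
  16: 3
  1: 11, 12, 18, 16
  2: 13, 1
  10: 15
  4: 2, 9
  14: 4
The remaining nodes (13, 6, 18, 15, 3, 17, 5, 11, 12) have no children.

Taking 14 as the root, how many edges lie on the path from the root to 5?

14–4–9–8–5 — 4 edges.

4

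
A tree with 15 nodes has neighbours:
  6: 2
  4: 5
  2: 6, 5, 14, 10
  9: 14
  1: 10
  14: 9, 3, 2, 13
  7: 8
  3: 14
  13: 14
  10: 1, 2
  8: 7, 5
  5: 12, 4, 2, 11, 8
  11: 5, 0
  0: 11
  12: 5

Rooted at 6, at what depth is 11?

3

Climbing from 11 to the root: 11–5–2–6. That's 3 steps.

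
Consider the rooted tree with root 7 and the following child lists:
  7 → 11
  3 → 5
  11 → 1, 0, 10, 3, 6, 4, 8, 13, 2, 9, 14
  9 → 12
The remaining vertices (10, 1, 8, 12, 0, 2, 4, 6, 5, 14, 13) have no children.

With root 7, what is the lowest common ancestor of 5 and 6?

5's ancestor chain is 5, 3, 11, 7 and 6's is 6, 11, 7; they first meet at 11.

11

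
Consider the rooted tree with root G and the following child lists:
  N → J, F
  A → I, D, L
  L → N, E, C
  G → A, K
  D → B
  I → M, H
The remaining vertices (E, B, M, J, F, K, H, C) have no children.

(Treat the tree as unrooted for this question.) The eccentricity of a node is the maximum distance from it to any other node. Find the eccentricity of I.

A farthest node from I is F (J also at distance 4).
The path I – A – L – N – F has 4 edges.

4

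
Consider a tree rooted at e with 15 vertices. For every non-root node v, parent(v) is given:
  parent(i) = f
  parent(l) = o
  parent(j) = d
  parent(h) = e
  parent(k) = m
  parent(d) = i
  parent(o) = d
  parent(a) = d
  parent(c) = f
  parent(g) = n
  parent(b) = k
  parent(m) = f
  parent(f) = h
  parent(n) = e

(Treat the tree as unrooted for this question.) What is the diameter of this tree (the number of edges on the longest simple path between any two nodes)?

BFS from g reaches l last, at distance 8; BFS from l confirms no node is farther.
Path: g - n - e - h - f - i - d - o - l.

8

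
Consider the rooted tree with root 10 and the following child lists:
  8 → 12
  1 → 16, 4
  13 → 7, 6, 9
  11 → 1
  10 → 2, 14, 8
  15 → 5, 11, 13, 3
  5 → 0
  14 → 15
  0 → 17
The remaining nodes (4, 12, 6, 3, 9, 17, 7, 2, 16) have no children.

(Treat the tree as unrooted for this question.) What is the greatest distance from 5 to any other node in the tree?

5

The node farthest from 5 is 12, via 5-15-14-10-8-12 — 5 edges.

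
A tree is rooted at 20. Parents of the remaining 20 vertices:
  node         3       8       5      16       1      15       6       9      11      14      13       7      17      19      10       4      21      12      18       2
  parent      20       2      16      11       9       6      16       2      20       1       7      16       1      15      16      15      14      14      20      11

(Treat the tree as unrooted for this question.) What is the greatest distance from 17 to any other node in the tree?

Distances from 17 peak at 8, attained at 4 (19 also at distance 8).
17 – 1 – 9 – 2 – 11 – 16 – 6 – 15 – 4

8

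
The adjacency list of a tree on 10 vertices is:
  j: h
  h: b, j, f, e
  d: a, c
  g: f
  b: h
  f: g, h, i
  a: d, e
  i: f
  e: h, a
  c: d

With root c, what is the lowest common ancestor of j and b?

h

j's ancestor chain is j, h, e, a, d, c and b's is b, h, e, a, d, c; they first meet at h.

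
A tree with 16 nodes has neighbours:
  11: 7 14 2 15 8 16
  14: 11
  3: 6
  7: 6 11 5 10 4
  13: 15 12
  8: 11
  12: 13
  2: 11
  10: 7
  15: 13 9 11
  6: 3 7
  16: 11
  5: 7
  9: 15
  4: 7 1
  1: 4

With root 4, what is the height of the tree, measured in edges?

12 sits deepest: 4 – 7 – 11 – 15 – 13 – 12 — 5 edges from the root.

5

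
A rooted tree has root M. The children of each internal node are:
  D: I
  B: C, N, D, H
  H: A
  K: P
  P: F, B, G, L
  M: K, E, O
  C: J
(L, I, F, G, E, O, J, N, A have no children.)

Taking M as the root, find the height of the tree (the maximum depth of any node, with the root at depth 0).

I sits deepest: M – K – P – B – D – I — 5 edges from the root.

5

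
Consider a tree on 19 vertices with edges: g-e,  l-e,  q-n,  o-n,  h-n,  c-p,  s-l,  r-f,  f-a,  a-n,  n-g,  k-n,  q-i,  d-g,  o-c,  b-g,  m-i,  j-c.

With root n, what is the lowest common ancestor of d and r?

d's ancestor chain is d, g, n and r's is r, f, a, n; they first meet at n.

n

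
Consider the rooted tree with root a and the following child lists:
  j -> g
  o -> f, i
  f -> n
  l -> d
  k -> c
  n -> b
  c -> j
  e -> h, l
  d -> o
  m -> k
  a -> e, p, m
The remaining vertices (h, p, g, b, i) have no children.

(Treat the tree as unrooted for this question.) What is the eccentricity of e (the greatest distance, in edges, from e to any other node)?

6

A farthest node from e is g (b also at distance 6).
The path e – a – m – k – c – j – g has 6 edges.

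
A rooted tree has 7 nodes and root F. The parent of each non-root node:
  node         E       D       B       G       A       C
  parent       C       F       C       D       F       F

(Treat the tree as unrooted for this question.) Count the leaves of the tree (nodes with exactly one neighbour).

4

The leaves are A, B, E, G.
That is 4 leaves.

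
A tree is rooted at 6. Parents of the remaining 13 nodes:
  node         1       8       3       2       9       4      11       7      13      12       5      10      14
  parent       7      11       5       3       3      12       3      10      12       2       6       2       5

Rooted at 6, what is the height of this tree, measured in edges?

6

1 sits deepest: 6-5-3-2-10-7-1 — 6 edges from the root.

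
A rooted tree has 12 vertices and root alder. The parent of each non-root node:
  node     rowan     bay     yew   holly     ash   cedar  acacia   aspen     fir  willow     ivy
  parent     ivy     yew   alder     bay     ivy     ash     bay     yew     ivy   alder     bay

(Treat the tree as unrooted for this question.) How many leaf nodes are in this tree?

The leaves are acacia, aspen, cedar, fir, holly, rowan, willow.
That is 7 leaves.

7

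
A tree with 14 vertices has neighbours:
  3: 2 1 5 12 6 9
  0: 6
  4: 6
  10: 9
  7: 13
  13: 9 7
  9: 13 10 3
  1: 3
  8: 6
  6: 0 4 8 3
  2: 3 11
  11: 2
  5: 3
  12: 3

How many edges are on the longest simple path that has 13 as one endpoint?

4

The node farthest from 13 is 4 (8, 0, 11 also at distance 4), via 13 – 9 – 3 – 6 – 4 — 4 edges.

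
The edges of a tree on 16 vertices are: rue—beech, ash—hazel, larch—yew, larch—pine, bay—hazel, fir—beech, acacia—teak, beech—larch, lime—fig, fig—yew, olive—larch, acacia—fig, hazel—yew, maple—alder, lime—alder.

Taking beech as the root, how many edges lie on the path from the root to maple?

6

Climbing from maple to the root: maple → alder → lime → fig → yew → larch → beech. That's 6 steps.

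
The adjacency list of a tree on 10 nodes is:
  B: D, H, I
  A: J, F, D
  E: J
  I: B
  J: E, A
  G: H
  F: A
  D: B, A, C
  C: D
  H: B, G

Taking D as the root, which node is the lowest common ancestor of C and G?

Ancestors of C (toward the root): C, D.
Ancestors of G: G, H, B, D.
The deepest node appearing in both lists is D.

D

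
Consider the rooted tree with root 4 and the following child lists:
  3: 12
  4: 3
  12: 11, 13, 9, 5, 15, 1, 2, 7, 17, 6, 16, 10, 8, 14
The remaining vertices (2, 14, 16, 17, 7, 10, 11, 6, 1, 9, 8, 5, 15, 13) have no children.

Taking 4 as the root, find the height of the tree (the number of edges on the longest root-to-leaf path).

3

A deepest node is 17, reached by 4-3-12-17.
That path has 3 edges, so the height is 3.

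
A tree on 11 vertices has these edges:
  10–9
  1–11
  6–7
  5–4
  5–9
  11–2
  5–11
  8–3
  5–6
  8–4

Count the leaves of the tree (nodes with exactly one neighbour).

The leaves are 1, 2, 3, 7, 10.
That is 5 leaves.

5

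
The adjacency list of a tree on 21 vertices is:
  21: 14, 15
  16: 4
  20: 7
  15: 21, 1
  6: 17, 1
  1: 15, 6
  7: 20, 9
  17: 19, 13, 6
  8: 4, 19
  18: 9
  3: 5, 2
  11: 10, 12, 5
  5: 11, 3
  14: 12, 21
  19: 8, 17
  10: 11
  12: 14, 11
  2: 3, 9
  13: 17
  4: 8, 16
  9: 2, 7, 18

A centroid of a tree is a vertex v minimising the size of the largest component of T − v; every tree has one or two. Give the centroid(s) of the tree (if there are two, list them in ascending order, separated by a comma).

Delete 14: the remaining components have sizes 10, 10. Max 10 ≤ 10, so 14 is a centroid.
Every other node leaves some component of size > 10, so the centroid is unique.

14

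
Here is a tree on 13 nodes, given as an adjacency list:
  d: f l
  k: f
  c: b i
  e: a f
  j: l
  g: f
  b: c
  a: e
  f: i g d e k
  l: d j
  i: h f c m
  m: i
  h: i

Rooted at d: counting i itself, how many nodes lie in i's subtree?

5

The subtree rooted at i contains: i, m, c, h, b — 5 nodes.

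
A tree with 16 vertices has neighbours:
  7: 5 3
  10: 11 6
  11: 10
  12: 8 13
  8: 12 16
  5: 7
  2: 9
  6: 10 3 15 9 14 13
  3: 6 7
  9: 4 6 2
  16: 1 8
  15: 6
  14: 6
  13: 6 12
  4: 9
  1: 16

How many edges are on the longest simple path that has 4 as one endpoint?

A farthest node from 4 is 1.
The path 4-9-6-13-12-8-16-1 has 7 edges.

7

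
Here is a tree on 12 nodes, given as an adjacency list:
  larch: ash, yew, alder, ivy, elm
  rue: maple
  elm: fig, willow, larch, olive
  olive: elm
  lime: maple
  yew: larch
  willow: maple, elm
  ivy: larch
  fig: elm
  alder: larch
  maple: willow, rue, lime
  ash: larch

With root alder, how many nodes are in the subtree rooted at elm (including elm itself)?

7

The subtree rooted at elm contains: elm, willow, fig, olive, maple, lime, rue — 7 nodes.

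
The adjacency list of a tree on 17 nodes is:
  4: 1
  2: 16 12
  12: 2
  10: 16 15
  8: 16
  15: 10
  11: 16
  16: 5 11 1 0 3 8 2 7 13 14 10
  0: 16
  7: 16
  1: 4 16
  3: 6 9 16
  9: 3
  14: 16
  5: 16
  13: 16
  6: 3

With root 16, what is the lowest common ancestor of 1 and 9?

16

1's ancestor chain is 1, 16 and 9's is 9, 3, 16; they first meet at 16.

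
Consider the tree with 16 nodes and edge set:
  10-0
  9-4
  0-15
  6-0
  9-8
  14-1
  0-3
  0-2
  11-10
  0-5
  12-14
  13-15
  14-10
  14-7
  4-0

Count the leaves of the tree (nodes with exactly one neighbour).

Exactly 10 nodes have a single neighbour: 1, 2, 3, 5, 6, 7, 8, 11, 12, 13.

10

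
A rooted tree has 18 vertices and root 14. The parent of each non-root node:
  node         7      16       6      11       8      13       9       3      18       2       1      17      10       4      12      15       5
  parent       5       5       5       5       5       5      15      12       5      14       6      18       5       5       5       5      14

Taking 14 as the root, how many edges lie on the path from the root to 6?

2

Climbing from 6 to the root: 6 – 5 – 14. That's 2 steps.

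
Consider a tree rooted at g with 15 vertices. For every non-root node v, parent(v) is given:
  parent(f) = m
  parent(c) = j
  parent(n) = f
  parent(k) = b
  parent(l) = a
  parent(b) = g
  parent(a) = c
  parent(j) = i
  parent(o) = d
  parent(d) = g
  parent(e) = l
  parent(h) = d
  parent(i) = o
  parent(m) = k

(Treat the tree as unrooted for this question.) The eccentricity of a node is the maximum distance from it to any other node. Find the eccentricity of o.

7

Distances from o peak at 7, attained at n.
o–d–g–b–k–m–f–n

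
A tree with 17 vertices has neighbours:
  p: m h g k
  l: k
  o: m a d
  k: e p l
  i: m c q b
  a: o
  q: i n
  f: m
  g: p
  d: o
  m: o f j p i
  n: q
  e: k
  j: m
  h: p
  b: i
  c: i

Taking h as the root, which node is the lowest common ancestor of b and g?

Path b→root: b i m p h; path g→root: g p h.
First common node: p.

p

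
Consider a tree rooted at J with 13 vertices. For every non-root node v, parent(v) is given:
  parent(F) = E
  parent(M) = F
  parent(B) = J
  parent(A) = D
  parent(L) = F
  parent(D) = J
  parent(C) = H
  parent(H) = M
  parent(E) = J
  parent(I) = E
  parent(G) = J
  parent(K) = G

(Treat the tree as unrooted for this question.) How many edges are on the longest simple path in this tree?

Starting from C, a farthest node is A at distance 7.
One longest path: C - H - M - F - E - J - D - A.
So the diameter is 7.

7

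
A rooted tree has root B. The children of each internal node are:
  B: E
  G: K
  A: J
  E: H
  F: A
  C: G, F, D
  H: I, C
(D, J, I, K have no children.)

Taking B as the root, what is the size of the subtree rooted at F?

3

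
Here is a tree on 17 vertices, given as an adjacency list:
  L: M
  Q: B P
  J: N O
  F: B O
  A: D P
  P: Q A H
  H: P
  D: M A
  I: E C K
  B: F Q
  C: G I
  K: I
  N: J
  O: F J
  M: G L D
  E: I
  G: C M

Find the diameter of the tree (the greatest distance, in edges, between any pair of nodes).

BFS from N reaches K last, at distance 13; BFS from K confirms no node is farther.
Path: N – J – O – F – B – Q – P – A – D – M – G – C – I – K.

13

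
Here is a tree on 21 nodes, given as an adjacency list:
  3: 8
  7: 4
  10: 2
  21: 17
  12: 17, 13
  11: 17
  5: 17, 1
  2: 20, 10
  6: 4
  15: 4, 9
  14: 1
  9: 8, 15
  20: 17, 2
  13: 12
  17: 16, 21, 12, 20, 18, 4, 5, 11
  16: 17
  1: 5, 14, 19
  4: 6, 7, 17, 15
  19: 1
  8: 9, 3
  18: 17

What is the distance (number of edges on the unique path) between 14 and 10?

6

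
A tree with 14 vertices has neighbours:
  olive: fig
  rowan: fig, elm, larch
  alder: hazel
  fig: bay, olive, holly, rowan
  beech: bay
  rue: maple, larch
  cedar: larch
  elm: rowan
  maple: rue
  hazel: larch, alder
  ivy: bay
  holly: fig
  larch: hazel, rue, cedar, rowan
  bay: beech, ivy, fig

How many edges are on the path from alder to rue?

3

Walking from alder: alder - hazel - larch - rue. Length 3.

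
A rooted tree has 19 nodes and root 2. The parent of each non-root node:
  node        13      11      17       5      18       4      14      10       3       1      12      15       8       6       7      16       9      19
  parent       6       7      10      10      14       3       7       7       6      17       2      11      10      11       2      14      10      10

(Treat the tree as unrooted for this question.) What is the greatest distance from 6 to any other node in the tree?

5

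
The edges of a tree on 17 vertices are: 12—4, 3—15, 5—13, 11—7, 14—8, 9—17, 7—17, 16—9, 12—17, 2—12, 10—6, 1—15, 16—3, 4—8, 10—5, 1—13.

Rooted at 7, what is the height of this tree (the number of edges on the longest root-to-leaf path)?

10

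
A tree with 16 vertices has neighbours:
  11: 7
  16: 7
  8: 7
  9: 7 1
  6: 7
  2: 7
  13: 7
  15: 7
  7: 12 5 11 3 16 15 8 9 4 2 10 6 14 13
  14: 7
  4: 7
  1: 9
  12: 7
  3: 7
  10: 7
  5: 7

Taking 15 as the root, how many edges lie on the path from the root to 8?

Path from 15 to 8: 15–7–8, which has 2 edges.

2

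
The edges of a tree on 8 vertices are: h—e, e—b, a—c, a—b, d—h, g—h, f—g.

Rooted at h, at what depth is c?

4

Path from h to c: h–e–b–a–c, which has 4 edges.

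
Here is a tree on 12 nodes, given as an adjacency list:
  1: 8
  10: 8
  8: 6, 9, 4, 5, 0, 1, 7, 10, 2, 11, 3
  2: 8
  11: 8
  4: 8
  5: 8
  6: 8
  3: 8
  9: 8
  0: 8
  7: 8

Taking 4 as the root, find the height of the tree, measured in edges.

A deepest node is 2, reached by 4 – 8 – 2.
That path has 2 edges, so the height is 2.

2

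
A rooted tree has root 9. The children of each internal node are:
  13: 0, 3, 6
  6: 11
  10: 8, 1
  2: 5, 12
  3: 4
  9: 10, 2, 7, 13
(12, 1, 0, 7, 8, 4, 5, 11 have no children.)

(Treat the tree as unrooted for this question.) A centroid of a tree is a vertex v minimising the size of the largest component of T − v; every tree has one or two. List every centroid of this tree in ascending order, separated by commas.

9

Removing 9 splits the tree into components of sizes 6, 3, 3, 1; the largest is 6 ≤ ⌊14/2⌋ = 7.
No neighbour of 9 does as well, so 9 is the unique centroid.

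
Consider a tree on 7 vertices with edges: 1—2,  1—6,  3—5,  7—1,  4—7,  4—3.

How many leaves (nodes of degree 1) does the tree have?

3

Degree-1 nodes: 2, 5, 6 — 3 of them.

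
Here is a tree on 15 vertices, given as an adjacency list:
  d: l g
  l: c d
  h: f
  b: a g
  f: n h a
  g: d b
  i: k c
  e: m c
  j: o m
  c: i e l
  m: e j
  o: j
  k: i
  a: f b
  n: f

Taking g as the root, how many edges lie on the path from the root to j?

g → d → l → c → e → m → j — 6 edges.

6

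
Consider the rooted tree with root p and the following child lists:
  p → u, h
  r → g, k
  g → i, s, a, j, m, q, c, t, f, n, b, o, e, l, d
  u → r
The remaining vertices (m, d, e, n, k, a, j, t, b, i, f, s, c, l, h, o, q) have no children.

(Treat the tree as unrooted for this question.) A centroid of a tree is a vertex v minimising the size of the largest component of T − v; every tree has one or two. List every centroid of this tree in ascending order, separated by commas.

Removing g splits the tree into components of sizes 5, 1, 1, 1, 1, 1, 1, 1, 1, 1, 1, 1, 1, 1, 1, 1; the largest is 5 ≤ ⌊21/2⌋ = 10.
No neighbour of g does as well, so g is the unique centroid.

g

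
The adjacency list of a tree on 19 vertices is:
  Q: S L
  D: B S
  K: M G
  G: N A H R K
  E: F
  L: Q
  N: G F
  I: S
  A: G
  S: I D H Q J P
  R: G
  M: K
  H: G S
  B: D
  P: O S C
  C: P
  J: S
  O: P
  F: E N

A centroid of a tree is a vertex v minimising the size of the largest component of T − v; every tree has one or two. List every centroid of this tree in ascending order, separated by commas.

Delete S: the remaining components have sizes 9, 3, 2, 2, 1, 1. Max 9 ≤ 9, so S is a centroid.
Every other node leaves some component of size > 9, so the centroid is unique.

S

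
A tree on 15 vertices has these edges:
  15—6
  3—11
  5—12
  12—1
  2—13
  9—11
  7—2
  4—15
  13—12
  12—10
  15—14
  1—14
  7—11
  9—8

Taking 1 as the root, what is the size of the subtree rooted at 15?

15's subtree: {15, 4, 6}, size 3.

3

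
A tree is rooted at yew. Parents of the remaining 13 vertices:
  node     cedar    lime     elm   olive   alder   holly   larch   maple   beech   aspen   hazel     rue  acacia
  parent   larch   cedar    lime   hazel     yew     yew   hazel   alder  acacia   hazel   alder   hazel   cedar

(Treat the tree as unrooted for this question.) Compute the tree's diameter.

BFS from beech reaches holly last, at distance 7; BFS from holly confirms no node is farther.
Path: beech-acacia-cedar-larch-hazel-alder-yew-holly.

7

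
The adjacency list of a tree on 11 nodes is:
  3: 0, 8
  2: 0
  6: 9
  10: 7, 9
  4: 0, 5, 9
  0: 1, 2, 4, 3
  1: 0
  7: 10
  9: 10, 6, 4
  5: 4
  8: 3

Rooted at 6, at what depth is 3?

4

Path from 6 to 3: 6 → 9 → 4 → 0 → 3, which has 4 edges.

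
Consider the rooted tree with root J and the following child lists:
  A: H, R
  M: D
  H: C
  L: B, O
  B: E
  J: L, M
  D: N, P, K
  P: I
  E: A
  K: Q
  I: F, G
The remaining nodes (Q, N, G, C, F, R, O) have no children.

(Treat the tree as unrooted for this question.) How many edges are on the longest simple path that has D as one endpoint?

8

A farthest node from D is C.
The path D – M – J – L – B – E – A – H – C has 8 edges.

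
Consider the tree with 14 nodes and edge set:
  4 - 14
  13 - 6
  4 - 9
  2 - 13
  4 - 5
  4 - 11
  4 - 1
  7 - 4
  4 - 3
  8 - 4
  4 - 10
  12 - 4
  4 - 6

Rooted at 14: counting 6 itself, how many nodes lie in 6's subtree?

Descendants of 6 (including itself): 6, 13, 2. That's 3.

3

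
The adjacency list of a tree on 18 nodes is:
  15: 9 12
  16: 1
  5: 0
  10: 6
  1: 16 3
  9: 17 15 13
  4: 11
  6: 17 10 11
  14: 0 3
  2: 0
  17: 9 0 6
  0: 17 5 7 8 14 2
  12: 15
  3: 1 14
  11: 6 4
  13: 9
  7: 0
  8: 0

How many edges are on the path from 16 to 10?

The path is 16–1–3–14–0–17–6–10, which has 7 edges.

7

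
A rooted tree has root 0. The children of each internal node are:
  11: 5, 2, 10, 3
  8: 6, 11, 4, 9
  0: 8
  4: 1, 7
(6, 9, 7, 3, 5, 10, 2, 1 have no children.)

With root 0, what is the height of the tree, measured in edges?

3 sits deepest: 0 → 8 → 11 → 3 — 3 edges from the root.

3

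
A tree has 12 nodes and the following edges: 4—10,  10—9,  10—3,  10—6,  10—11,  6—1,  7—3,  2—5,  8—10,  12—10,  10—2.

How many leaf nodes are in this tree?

Degree-1 nodes: 1, 4, 5, 7, 8, 9, 11, 12 — 8 of them.

8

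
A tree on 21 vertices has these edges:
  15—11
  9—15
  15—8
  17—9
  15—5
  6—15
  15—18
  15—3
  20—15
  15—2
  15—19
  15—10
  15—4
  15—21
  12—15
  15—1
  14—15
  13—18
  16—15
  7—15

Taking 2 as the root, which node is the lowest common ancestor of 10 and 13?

15

Path 10→root: 10 15 2; path 13→root: 13 18 15 2.
First common node: 15.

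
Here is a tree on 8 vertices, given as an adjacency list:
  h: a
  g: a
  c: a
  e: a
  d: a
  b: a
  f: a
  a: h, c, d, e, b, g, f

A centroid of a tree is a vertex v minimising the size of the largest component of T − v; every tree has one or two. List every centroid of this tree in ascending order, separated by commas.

If a is removed the pieces have sizes 1, 1, 1, 1, 1, 1, 1, all ≤ ⌊8/2⌋ = 4.
No neighbour of a does as well, so a is the unique centroid.

a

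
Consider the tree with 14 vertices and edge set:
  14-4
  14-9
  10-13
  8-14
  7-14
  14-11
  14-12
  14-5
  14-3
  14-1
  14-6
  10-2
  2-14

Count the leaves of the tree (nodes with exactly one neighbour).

11

Exactly 11 nodes have a single neighbour: 1, 3, 4, 5, 6, 7, 8, 9, 11, 12, 13.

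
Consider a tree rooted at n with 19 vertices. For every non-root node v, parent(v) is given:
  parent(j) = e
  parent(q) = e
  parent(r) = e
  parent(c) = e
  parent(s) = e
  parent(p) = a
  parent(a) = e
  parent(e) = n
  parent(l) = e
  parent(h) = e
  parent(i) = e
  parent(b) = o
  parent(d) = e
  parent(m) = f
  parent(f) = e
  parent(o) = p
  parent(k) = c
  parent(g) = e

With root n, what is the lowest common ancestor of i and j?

i's ancestor chain is i, e, n and j's is j, e, n; they first meet at e.

e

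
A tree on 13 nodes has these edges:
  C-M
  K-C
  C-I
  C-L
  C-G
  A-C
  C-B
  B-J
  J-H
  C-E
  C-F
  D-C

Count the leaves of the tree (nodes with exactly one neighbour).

The leaves are A, D, E, F, G, H, I, K, L, M.
That is 10 leaves.

10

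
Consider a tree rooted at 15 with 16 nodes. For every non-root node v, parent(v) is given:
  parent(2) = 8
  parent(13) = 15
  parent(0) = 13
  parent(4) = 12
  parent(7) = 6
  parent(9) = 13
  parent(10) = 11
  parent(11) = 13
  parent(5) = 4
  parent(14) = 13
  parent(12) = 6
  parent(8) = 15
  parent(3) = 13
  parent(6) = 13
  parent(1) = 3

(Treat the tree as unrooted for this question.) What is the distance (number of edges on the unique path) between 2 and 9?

4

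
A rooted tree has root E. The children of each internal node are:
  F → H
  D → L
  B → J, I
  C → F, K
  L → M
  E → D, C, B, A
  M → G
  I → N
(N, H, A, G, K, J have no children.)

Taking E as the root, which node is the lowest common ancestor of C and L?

C's ancestor chain is C, E and L's is L, D, E; they first meet at E.

E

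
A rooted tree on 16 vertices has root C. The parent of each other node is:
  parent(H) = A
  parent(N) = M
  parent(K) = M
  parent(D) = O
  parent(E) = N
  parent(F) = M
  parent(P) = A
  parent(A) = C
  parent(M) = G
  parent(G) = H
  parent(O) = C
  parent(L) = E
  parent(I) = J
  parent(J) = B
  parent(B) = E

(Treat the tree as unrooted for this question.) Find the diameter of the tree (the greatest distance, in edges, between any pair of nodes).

11

Starting from I, a farthest node is D at distance 11.
One longest path: I - J - B - E - N - M - G - H - A - C - O - D.
So the diameter is 11.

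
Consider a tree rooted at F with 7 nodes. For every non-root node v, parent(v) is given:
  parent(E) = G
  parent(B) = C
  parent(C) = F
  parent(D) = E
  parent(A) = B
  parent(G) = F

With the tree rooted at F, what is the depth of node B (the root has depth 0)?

Path from F to B: F → C → B, which has 2 edges.

2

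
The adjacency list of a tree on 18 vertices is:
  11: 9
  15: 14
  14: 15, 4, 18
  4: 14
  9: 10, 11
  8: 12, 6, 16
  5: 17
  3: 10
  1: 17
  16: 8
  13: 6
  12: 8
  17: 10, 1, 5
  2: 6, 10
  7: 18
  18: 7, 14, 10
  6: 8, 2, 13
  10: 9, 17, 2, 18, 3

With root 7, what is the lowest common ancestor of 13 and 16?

Path 13→root: 13 6 2 10 18 7; path 16→root: 16 8 6 2 10 18 7.
First common node: 6.

6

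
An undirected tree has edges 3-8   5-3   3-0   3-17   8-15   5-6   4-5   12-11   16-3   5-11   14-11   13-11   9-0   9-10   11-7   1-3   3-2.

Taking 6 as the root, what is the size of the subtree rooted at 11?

The subtree rooted at 11 contains: 11, 14, 12, 7, 13 — 5 nodes.

5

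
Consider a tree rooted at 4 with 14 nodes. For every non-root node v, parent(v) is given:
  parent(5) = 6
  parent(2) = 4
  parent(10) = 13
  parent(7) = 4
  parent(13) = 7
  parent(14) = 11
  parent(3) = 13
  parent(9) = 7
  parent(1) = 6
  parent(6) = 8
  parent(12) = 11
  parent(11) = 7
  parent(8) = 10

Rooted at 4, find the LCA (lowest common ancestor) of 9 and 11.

7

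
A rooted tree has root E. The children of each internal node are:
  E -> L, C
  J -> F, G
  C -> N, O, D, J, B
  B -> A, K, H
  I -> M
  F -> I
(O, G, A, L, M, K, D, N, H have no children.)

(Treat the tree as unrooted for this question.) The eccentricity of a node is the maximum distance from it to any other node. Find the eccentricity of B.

5

Distances from B peak at 5, attained at M.
B – C – J – F – I – M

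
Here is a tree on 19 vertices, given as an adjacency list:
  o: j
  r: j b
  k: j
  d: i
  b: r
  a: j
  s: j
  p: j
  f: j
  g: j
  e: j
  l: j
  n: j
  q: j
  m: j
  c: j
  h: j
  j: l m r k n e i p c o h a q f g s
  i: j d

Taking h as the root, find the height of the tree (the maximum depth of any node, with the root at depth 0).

A deepest node is d, reached by h–j–i–d.
That path has 3 edges, so the height is 3.

3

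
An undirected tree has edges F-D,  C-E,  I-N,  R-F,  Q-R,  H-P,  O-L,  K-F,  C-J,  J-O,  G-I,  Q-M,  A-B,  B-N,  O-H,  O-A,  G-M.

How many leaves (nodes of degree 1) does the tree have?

5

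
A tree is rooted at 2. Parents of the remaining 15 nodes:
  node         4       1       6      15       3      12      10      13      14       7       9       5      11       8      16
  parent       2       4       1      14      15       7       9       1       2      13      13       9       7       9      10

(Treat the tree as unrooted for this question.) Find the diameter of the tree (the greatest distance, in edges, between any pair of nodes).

9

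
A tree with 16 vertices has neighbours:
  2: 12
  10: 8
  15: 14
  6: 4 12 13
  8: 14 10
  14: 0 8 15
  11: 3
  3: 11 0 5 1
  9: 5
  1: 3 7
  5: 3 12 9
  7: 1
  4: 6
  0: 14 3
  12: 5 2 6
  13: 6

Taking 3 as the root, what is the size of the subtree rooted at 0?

0's subtree: {0, 14, 8, 15, 10}, size 5.

5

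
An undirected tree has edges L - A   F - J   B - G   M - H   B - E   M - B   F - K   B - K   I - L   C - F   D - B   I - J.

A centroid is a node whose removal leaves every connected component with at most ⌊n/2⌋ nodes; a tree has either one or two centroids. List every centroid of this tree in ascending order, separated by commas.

K

Delete K: the remaining components have sizes 6, 6. Max 6 ≤ 6, so K is a centroid.
Every other node leaves some component of size > 6, so the centroid is unique.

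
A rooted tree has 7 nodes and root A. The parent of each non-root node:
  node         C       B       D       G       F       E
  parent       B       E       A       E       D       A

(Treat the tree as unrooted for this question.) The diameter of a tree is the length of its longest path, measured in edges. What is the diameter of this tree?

5

A longest path is F-D-A-E-B-C, with 5 edges.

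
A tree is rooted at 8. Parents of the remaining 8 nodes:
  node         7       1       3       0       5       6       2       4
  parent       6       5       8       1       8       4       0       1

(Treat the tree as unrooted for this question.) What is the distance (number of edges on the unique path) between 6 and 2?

6 - 4 - 1 - 0 - 2: 4 edges.

4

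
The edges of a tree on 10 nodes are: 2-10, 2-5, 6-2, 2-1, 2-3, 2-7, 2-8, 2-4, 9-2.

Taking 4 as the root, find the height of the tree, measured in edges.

2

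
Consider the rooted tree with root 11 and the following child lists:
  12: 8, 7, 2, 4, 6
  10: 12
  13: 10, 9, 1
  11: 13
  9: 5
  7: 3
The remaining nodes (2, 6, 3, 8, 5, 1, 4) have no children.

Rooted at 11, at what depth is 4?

4

11–13–10–12–4 — 4 edges.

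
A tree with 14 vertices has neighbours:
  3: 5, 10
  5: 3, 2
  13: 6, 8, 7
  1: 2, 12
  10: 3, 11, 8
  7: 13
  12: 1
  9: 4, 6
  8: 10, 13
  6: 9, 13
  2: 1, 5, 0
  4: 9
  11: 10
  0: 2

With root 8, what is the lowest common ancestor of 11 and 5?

Ancestors of 11 (toward the root): 11, 10, 8.
Ancestors of 5: 5, 3, 10, 8.
The deepest node appearing in both lists is 10.

10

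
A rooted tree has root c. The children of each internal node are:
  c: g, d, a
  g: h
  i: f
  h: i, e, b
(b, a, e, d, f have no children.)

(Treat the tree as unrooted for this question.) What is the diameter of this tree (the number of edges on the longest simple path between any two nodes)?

5

A longest path is f - i - h - g - c - a, with 5 edges.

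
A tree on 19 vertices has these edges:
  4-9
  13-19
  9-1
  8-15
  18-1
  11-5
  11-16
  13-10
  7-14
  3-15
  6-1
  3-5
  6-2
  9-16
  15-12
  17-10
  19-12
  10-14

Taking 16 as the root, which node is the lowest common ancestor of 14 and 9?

Ancestors of 14 (toward the root): 14, 10, 13, 19, 12, 15, 3, 5, 11, 16.
Ancestors of 9: 9, 16.
The deepest node appearing in both lists is 16.

16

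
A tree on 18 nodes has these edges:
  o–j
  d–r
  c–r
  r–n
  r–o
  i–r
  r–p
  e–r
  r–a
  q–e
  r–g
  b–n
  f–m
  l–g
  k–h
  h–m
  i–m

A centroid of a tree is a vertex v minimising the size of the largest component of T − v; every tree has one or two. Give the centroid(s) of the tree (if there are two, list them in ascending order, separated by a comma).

r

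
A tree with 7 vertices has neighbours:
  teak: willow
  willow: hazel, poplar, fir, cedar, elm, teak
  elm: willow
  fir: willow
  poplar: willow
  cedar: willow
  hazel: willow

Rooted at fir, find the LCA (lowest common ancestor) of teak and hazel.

teak's ancestor chain is teak, willow, fir and hazel's is hazel, willow, fir; they first meet at willow.

willow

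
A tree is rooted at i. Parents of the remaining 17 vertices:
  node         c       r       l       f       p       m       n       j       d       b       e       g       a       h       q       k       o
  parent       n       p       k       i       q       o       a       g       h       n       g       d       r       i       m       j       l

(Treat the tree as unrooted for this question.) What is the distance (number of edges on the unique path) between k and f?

k - j - g - d - h - i - f: 6 edges.

6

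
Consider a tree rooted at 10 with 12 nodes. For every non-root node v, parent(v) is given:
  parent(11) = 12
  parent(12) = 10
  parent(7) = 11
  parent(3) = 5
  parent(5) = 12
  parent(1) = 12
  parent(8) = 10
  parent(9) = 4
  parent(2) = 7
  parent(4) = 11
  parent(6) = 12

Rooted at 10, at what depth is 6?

2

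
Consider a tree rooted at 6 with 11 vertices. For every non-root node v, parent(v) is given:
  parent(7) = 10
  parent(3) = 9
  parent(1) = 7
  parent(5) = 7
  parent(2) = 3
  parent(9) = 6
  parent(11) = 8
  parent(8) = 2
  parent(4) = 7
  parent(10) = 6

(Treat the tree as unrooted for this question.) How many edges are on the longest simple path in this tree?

8

Starting from 11, a farthest node is 5 at distance 8.
One longest path: 11-8-2-3-9-6-10-7-5.
So the diameter is 8.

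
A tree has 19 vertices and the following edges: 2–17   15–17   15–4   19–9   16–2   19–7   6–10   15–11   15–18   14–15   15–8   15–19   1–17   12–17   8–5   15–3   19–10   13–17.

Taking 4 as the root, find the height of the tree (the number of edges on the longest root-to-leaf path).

The longest root-to-leaf path is 4 – 15 – 17 – 2 – 16 (4 edges).

4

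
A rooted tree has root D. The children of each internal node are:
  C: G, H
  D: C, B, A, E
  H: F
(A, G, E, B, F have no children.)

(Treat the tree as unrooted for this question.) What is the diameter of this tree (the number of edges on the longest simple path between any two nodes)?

4

BFS from F reaches B last, at distance 4; BFS from B confirms no node is farther.
Path: F – H – C – D – B.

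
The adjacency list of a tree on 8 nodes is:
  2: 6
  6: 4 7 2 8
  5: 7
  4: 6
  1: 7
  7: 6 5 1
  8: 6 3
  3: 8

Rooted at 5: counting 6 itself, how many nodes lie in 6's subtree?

5

6's subtree: {6, 8, 2, 4, 3}, size 5.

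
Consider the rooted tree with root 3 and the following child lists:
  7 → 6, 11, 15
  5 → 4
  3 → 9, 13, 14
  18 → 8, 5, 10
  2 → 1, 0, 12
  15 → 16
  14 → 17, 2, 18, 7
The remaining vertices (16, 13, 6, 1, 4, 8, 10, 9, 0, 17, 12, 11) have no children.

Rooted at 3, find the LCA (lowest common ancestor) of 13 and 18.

3

Ancestors of 13 (toward the root): 13, 3.
Ancestors of 18: 18, 14, 3.
The deepest node appearing in both lists is 3.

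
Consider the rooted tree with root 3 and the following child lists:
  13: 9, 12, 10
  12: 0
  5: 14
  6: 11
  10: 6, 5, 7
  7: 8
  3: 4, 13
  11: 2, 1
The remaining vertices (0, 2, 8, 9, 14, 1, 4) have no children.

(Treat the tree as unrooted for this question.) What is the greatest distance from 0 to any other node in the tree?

6

The node farthest from 0 is 2 (1 also at distance 6), via 0-12-13-10-6-11-2 — 6 edges.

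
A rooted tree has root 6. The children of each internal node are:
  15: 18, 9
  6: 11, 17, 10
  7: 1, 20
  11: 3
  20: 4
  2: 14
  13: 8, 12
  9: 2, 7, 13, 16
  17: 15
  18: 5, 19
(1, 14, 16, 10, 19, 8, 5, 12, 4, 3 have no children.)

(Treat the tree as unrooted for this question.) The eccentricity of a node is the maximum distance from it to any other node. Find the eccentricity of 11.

7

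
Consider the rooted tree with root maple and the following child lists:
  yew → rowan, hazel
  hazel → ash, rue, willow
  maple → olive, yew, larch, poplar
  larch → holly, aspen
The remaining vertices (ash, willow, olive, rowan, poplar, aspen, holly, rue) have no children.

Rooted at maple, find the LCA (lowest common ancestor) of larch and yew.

larch's ancestor chain is larch, maple and yew's is yew, maple; they first meet at maple.

maple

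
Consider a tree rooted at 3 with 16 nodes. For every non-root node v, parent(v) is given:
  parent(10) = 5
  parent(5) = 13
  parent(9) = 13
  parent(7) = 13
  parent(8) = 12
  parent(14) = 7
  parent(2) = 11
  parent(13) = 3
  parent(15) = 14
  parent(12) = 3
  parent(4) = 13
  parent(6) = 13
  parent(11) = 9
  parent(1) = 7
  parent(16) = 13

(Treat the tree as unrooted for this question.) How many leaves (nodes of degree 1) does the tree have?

8

Exactly 8 nodes have a single neighbour: 1, 2, 4, 6, 8, 10, 15, 16.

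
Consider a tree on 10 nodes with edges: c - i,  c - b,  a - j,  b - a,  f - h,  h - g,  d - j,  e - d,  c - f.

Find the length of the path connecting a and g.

a - b - c - f - h - g: 5 edges.

5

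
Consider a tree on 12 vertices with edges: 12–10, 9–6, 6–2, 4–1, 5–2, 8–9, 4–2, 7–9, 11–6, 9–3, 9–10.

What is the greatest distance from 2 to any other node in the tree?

A farthest node from 2 is 12.
The path 2 – 6 – 9 – 10 – 12 has 4 edges.

4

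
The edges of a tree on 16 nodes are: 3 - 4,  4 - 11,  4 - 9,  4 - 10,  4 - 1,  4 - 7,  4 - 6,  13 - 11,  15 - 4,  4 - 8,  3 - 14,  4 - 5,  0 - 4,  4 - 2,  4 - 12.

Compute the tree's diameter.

BFS from 14 reaches 13 last, at distance 4; BFS from 13 confirms no node is farther.
Path: 14-3-4-11-13.

4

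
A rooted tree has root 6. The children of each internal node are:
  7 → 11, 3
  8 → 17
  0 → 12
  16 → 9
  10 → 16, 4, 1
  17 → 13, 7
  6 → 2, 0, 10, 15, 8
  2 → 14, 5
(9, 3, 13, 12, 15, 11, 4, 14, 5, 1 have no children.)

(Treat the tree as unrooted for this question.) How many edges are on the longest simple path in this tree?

Starting from 9, a farthest node is 3 at distance 7.
One longest path: 9–16–10–6–8–17–7–3.
So the diameter is 7.

7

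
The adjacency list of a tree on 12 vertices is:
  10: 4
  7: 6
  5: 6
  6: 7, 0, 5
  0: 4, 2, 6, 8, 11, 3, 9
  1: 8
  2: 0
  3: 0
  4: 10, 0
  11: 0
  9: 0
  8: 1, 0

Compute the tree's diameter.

4

Starting from 5, a farthest node is 10 at distance 4.
One longest path: 5 - 6 - 0 - 4 - 10.
So the diameter is 4.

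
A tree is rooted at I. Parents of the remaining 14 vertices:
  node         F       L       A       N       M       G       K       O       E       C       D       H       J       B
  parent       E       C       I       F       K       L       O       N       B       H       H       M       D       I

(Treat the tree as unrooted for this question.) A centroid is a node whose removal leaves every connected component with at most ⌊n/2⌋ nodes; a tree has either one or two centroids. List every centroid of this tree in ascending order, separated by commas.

K

If K is removed the pieces have sizes 7, 7, all ≤ ⌊15/2⌋ = 7.
No neighbour of K does as well, so K is the unique centroid.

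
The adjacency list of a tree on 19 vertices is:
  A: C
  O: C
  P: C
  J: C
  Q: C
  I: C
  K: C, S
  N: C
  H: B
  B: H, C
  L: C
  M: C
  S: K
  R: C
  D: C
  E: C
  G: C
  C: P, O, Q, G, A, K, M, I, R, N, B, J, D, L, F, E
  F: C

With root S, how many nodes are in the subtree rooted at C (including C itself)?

17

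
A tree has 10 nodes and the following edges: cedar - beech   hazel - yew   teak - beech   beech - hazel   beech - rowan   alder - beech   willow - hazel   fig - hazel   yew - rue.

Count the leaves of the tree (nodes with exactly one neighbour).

7

The leaves are alder, cedar, fig, rowan, rue, teak, willow.
That is 7 leaves.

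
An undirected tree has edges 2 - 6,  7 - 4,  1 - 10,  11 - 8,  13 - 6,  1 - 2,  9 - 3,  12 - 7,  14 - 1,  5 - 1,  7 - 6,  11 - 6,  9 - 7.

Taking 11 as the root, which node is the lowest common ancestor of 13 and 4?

6

Path 13→root: 13 6 11; path 4→root: 4 7 6 11.
First common node: 6.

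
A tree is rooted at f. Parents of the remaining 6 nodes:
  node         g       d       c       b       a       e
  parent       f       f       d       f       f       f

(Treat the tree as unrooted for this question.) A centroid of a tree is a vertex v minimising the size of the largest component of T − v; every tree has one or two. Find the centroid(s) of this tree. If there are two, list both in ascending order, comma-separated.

f

Delete f: the remaining components have sizes 2, 1, 1, 1, 1. Max 2 ≤ 3, so f is a centroid.
No neighbour of f does as well, so f is the unique centroid.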